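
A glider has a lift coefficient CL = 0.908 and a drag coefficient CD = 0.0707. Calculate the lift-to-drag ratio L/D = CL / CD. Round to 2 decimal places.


Step 1: L/D = CL / CD = 0.908 / 0.0707
Step 2: L/D = 12.84

12.84


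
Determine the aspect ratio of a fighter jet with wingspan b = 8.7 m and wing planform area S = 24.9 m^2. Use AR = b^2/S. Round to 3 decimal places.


Step 1: b^2 = 8.7^2 = 75.69
Step 2: AR = 75.69 / 24.9 = 3.040

3.040


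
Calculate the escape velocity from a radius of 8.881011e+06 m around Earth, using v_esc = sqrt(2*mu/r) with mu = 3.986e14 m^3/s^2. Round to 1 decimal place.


Step 1: 2*mu/r = 2 * 3.986e14 / 8.881011e+06 = 89764554.9589
Step 2: v_esc = sqrt(89764554.9589) = 9474.4 m/s

9474.4


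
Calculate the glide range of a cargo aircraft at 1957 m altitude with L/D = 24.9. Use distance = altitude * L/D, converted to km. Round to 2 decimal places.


Step 1: Glide distance = altitude * L/D = 1957 * 24.9 = 48729.3 m
Step 2: Convert to km: 48729.3 / 1000 = 48.73 km

48.73


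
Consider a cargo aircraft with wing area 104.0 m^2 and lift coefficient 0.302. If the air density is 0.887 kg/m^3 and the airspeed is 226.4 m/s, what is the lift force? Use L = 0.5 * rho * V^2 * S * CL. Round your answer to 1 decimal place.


Step 1: Calculate dynamic pressure q = 0.5 * 0.887 * 226.4^2 = 0.5 * 0.887 * 51256.96 = 22732.4618 Pa
Step 2: Multiply by wing area and lift coefficient: L = 22732.4618 * 104.0 * 0.302
Step 3: L = 2364176.023 * 0.302 = 713981.2 N

713981.2


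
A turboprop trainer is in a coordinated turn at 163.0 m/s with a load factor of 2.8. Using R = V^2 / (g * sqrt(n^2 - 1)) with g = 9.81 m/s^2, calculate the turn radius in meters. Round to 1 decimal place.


Step 1: V^2 = 163.0^2 = 26569.0
Step 2: n^2 - 1 = 2.8^2 - 1 = 6.84
Step 3: sqrt(6.84) = 2.615339
Step 4: R = 26569.0 / (9.81 * 2.615339) = 1035.6 m

1035.6


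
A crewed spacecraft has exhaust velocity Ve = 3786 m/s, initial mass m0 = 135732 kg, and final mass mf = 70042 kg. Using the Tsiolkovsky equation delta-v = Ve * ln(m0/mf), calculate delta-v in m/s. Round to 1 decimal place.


Step 1: Mass ratio m0/mf = 135732 / 70042 = 1.937866
Step 2: ln(1.937866) = 0.661587
Step 3: delta-v = 3786 * 0.661587 = 2504.8 m/s

2504.8


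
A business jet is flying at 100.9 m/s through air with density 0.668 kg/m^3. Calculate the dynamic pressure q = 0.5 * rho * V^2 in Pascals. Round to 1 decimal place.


Step 1: V^2 = 100.9^2 = 10180.81
Step 2: q = 0.5 * 0.668 * 10180.81
Step 3: q = 3400.4 Pa

3400.4


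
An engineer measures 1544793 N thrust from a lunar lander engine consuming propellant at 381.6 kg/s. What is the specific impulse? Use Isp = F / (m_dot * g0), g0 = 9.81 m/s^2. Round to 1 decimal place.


Step 1: m_dot * g0 = 381.6 * 9.81 = 3743.5
Step 2: Isp = 1544793 / 3743.5 = 412.7 s

412.7


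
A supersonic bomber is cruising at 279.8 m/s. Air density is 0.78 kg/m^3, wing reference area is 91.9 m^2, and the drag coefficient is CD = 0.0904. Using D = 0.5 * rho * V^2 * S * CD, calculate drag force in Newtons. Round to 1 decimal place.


Step 1: Dynamic pressure q = 0.5 * 0.78 * 279.8^2 = 30532.3356 Pa
Step 2: Drag D = q * S * CD = 30532.3356 * 91.9 * 0.0904
Step 3: D = 253655.3 N

253655.3


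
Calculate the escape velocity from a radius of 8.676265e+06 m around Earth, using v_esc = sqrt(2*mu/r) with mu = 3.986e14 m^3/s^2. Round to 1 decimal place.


Step 1: 2*mu/r = 2 * 3.986e14 / 8.676265e+06 = 91882855.1226
Step 2: v_esc = sqrt(91882855.1226) = 9585.6 m/s

9585.6


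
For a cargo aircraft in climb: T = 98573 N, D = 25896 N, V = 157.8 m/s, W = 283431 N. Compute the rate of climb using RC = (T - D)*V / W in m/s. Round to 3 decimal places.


Step 1: Excess thrust = T - D = 98573 - 25896 = 72677 N
Step 2: Excess power = 72677 * 157.8 = 11468430.6 W
Step 3: RC = 11468430.6 / 283431 = 40.463 m/s

40.463


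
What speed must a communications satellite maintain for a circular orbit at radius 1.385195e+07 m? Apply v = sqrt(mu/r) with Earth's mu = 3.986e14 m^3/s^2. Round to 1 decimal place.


Step 1: mu / r = 3.986e14 / 1.385195e+07 = 28775731.9367
Step 2: v = sqrt(28775731.9367) = 5364.3 m/s

5364.3


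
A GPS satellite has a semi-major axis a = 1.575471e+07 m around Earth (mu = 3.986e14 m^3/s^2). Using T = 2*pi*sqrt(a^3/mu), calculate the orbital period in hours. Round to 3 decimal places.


Step 1: a^3 / mu = 3.910491e+21 / 3.986e14 = 9.810563e+06
Step 2: sqrt(9.810563e+06) = 3132.1819 s
Step 3: T = 2*pi * 3132.1819 = 19680.08 s
Step 4: T in hours = 19680.08 / 3600 = 5.467 hours

5.467


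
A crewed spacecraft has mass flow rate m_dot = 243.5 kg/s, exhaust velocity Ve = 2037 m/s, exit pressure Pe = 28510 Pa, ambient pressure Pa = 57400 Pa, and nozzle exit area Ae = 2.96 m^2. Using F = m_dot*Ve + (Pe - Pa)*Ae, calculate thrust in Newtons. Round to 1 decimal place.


Step 1: Momentum thrust = m_dot * Ve = 243.5 * 2037 = 496009.5 N
Step 2: Pressure thrust = (Pe - Pa) * Ae = (28510 - 57400) * 2.96 = -85514.40 N
Step 3: Total thrust F = 496009.5 + -85514.40 = 410495.1 N

410495.1


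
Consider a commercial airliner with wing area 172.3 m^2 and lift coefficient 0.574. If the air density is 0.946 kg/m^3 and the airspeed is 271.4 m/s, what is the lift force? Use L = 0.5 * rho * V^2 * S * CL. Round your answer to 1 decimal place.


Step 1: Calculate dynamic pressure q = 0.5 * 0.946 * 271.4^2 = 0.5 * 0.946 * 73657.96 = 34840.2151 Pa
Step 2: Multiply by wing area and lift coefficient: L = 34840.2151 * 172.3 * 0.574
Step 3: L = 6002969.0583 * 0.574 = 3445704.2 N

3445704.2


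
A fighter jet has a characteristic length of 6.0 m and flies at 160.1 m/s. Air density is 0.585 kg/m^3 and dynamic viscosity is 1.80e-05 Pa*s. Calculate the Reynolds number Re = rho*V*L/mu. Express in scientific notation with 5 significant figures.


Step 1: Numerator = rho * V * L = 0.585 * 160.1 * 6.0 = 561.951
Step 2: Re = 561.951 / 1.80e-05
Step 3: Re = 3.1219e+07

3.1219e+07


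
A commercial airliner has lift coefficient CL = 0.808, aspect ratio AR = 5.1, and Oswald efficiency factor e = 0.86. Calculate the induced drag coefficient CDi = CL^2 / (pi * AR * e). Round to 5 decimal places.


Step 1: CL^2 = 0.808^2 = 0.652864
Step 2: pi * AR * e = 3.14159 * 5.1 * 0.86 = 13.779025
Step 3: CDi = 0.652864 / 13.779025 = 0.04738

0.04738


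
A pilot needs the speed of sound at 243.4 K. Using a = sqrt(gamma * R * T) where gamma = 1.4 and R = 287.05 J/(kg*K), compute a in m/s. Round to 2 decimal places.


Step 1: gamma * R * T = 1.4 * 287.05 * 243.4 = 97815.158
Step 2: a = sqrt(97815.158) = 312.75 m/s

312.75


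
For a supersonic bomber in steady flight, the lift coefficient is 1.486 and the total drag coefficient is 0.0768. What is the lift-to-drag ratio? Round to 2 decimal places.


Step 1: L/D = CL / CD = 1.486 / 0.0768
Step 2: L/D = 19.35

19.35


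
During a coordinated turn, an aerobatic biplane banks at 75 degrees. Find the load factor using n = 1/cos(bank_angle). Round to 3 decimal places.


Step 1: Convert 75 degrees to radians = 1.308997
Step 2: cos(75 deg) = 0.258819
Step 3: n = 1 / 0.258819 = 3.864

3.864


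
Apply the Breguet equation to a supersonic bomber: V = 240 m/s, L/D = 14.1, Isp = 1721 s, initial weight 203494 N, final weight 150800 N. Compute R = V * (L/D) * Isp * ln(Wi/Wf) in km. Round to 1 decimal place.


Step 1: Coefficient = V * (L/D) * Isp = 240 * 14.1 * 1721 = 5823864.0 m
Step 2: Wi/Wf = 203494 / 150800 = 1.34943
Step 3: ln(1.34943) = 0.299682
Step 4: R = 5823864.0 * 0.299682 = 1745307.6 m = 1745.3 km

1745.3


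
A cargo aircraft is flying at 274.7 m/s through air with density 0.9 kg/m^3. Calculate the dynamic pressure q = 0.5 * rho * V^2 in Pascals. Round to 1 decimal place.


Step 1: V^2 = 274.7^2 = 75460.09
Step 2: q = 0.5 * 0.9 * 75460.09
Step 3: q = 33957.0 Pa

33957.0


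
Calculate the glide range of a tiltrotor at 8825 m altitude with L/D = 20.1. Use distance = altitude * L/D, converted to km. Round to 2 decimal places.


Step 1: Glide distance = altitude * L/D = 8825 * 20.1 = 177382.5 m
Step 2: Convert to km: 177382.5 / 1000 = 177.38 km

177.38


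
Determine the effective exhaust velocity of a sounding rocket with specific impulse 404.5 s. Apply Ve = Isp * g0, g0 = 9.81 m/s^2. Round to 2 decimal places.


Step 1: Ve = Isp * g0 = 404.5 * 9.81
Step 2: Ve = 3968.15 m/s

3968.15


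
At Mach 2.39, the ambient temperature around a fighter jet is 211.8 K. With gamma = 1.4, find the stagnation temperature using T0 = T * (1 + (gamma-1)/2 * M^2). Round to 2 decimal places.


Step 1: (gamma-1)/2 = 0.2
Step 2: M^2 = 5.7121
Step 3: 1 + 0.2 * 5.7121 = 2.14242
Step 4: T0 = 211.8 * 2.14242 = 453.76 K

453.76


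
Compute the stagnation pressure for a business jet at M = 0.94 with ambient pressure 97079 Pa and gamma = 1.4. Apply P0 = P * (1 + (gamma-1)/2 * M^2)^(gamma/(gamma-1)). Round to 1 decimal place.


Step 1: (gamma-1)/2 * M^2 = 0.2 * 0.8836 = 0.17672
Step 2: 1 + 0.17672 = 1.17672
Step 3: Exponent gamma/(gamma-1) = 3.5
Step 4: P0 = 97079 * 1.17672^3.5 = 171585.8 Pa

171585.8


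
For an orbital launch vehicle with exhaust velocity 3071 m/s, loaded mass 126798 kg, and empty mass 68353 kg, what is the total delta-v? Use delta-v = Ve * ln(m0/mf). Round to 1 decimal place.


Step 1: Mass ratio m0/mf = 126798 / 68353 = 1.855047
Step 2: ln(1.855047) = 0.61791
Step 3: delta-v = 3071 * 0.61791 = 1897.6 m/s

1897.6


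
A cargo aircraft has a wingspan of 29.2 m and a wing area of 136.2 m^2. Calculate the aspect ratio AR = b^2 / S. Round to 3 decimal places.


Step 1: b^2 = 29.2^2 = 852.64
Step 2: AR = 852.64 / 136.2 = 6.260

6.260


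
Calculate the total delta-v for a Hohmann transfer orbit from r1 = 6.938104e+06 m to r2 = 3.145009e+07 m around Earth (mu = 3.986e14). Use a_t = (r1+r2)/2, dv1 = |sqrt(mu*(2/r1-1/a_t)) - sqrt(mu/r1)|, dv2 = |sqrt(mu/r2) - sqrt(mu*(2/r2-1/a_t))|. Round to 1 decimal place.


Step 1: Transfer semi-major axis a_t = (6.938104e+06 + 3.145009e+07) / 2 = 1.919410e+07 m
Step 2: v1 (circular at r1) = sqrt(mu/r1) = 7579.63 m/s
Step 3: v_t1 = sqrt(mu*(2/r1 - 1/a_t)) = 9702.31 m/s
Step 4: dv1 = |9702.31 - 7579.63| = 2122.68 m/s
Step 5: v2 (circular at r2) = 3560.06 m/s, v_t2 = 2140.4 m/s
Step 6: dv2 = |3560.06 - 2140.4| = 1419.67 m/s
Step 7: Total delta-v = 2122.68 + 1419.67 = 3542.3 m/s

3542.3


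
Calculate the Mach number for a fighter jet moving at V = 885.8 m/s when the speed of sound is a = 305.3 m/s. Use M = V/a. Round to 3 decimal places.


Step 1: M = V / a = 885.8 / 305.3
Step 2: M = 2.901

2.901


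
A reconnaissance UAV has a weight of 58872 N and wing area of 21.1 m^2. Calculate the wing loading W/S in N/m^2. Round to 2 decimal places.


Step 1: Wing loading = W / S = 58872 / 21.1
Step 2: Wing loading = 2790.14 N/m^2

2790.14


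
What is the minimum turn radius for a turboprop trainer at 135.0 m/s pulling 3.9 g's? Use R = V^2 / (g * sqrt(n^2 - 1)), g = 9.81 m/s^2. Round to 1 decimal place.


Step 1: V^2 = 135.0^2 = 18225.0
Step 2: n^2 - 1 = 3.9^2 - 1 = 14.21
Step 3: sqrt(14.21) = 3.769615
Step 4: R = 18225.0 / (9.81 * 3.769615) = 492.8 m

492.8


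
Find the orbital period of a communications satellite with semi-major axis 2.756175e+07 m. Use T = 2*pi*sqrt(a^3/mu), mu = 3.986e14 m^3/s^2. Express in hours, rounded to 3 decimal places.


Step 1: a^3 / mu = 2.093729e+22 / 3.986e14 = 5.252706e+07
Step 2: sqrt(5.252706e+07) = 7247.5553 s
Step 3: T = 2*pi * 7247.5553 = 45537.73 s
Step 4: T in hours = 45537.73 / 3600 = 12.649 hours

12.649


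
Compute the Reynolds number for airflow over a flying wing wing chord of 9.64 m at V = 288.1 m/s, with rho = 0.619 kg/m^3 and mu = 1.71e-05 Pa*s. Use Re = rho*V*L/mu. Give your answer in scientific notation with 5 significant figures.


Step 1: Numerator = rho * V * L = 0.619 * 288.1 * 9.64 = 1719.138796
Step 2: Re = 1719.138796 / 1.71e-05
Step 3: Re = 1.0053e+08

1.0053e+08


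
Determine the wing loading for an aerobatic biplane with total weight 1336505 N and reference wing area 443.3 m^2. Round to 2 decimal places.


Step 1: Wing loading = W / S = 1336505 / 443.3
Step 2: Wing loading = 3014.90 N/m^2

3014.90


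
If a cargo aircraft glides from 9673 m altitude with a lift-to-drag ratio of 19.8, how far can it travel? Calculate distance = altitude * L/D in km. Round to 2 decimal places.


Step 1: Glide distance = altitude * L/D = 9673 * 19.8 = 191525.4 m
Step 2: Convert to km: 191525.4 / 1000 = 191.53 km

191.53


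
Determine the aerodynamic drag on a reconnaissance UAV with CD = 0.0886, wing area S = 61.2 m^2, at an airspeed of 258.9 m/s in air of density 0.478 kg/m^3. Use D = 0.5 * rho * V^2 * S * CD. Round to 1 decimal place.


Step 1: Dynamic pressure q = 0.5 * 0.478 * 258.9^2 = 16019.9812 Pa
Step 2: Drag D = q * S * CD = 16019.9812 * 61.2 * 0.0886
Step 3: D = 86865.5 N

86865.5


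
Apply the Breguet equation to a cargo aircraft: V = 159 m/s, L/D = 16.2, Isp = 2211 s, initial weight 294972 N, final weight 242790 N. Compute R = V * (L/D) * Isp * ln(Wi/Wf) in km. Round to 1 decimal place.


Step 1: Coefficient = V * (L/D) * Isp = 159 * 16.2 * 2211 = 5695093.8 m
Step 2: Wi/Wf = 294972 / 242790 = 1.214926
Step 3: ln(1.214926) = 0.194684
Step 4: R = 5695093.8 * 0.194684 = 1108741.2 m = 1108.7 km

1108.7


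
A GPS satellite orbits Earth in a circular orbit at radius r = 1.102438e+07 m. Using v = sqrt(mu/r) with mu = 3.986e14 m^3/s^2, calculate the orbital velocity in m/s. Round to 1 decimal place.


Step 1: mu / r = 3.986e14 / 1.102438e+07 = 36156228.2868
Step 2: v = sqrt(36156228.2868) = 6013.0 m/s

6013.0


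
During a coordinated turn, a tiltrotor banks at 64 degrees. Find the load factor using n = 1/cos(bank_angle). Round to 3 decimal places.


Step 1: Convert 64 degrees to radians = 1.117011
Step 2: cos(64 deg) = 0.438371
Step 3: n = 1 / 0.438371 = 2.281

2.281


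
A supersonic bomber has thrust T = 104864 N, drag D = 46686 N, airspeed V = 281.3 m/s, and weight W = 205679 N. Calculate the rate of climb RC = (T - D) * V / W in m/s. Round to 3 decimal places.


Step 1: Excess thrust = T - D = 104864 - 46686 = 58178 N
Step 2: Excess power = 58178 * 281.3 = 16365471.4 W
Step 3: RC = 16365471.4 / 205679 = 79.568 m/s

79.568


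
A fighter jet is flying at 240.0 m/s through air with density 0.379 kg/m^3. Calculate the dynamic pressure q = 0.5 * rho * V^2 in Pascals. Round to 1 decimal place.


Step 1: V^2 = 240.0^2 = 57600.0
Step 2: q = 0.5 * 0.379 * 57600.0
Step 3: q = 10915.2 Pa

10915.2


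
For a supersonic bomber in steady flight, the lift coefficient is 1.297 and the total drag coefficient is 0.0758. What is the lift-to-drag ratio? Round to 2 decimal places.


Step 1: L/D = CL / CD = 1.297 / 0.0758
Step 2: L/D = 17.11

17.11


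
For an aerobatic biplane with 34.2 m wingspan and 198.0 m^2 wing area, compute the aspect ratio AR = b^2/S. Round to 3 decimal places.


Step 1: b^2 = 34.2^2 = 1169.64
Step 2: AR = 1169.64 / 198.0 = 5.907

5.907


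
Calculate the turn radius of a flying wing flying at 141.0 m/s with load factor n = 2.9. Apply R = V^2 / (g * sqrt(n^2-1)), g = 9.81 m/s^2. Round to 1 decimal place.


Step 1: V^2 = 141.0^2 = 19881.0
Step 2: n^2 - 1 = 2.9^2 - 1 = 7.41
Step 3: sqrt(7.41) = 2.722132
Step 4: R = 19881.0 / (9.81 * 2.722132) = 744.5 m

744.5


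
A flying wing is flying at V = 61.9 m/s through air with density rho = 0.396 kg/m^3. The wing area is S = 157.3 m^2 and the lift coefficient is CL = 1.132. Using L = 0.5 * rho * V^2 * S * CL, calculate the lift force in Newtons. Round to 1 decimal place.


Step 1: Calculate dynamic pressure q = 0.5 * 0.396 * 61.9^2 = 0.5 * 0.396 * 3831.61 = 758.6588 Pa
Step 2: Multiply by wing area and lift coefficient: L = 758.6588 * 157.3 * 1.132
Step 3: L = 119337.0261 * 1.132 = 135089.5 N

135089.5


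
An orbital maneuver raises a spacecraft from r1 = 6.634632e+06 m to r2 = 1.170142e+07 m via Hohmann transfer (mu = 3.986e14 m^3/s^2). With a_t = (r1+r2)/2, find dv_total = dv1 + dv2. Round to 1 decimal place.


Step 1: Transfer semi-major axis a_t = (6.634632e+06 + 1.170142e+07) / 2 = 9.168026e+06 m
Step 2: v1 (circular at r1) = sqrt(mu/r1) = 7751.04 m/s
Step 3: v_t1 = sqrt(mu*(2/r1 - 1/a_t)) = 8756.72 m/s
Step 4: dv1 = |8756.72 - 7751.04| = 1005.68 m/s
Step 5: v2 (circular at r2) = 5836.46 m/s, v_t2 = 4965.01 m/s
Step 6: dv2 = |5836.46 - 4965.01| = 871.45 m/s
Step 7: Total delta-v = 1005.68 + 871.45 = 1877.1 m/s

1877.1


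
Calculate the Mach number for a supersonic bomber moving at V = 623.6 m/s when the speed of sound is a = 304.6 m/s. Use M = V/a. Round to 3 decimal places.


Step 1: M = V / a = 623.6 / 304.6
Step 2: M = 2.047

2.047


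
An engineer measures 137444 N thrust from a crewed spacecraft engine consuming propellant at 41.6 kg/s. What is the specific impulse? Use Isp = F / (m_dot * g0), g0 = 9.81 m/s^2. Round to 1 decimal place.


Step 1: m_dot * g0 = 41.6 * 9.81 = 408.1
Step 2: Isp = 137444 / 408.1 = 336.8 s

336.8


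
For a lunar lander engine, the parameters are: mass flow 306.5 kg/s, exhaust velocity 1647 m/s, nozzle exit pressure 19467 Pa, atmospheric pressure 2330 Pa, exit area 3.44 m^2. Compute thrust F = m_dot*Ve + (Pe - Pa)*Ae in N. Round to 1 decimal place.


Step 1: Momentum thrust = m_dot * Ve = 306.5 * 1647 = 504805.5 N
Step 2: Pressure thrust = (Pe - Pa) * Ae = (19467 - 2330) * 3.44 = 58951.28 N
Step 3: Total thrust F = 504805.5 + 58951.28 = 563756.8 N

563756.8


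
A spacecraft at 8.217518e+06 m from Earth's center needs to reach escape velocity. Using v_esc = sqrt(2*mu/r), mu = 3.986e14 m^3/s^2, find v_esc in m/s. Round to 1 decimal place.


Step 1: 2*mu/r = 2 * 3.986e14 / 8.217518e+06 = 97012260.8797
Step 2: v_esc = sqrt(97012260.8797) = 9849.5 m/s

9849.5


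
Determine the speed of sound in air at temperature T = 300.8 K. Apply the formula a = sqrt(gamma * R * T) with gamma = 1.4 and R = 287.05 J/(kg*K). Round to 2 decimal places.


Step 1: gamma * R * T = 1.4 * 287.05 * 300.8 = 120882.496
Step 2: a = sqrt(120882.496) = 347.68 m/s

347.68


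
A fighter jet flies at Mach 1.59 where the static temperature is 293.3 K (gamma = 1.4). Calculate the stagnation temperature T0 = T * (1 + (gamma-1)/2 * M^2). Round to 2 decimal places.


Step 1: (gamma-1)/2 = 0.2
Step 2: M^2 = 2.5281
Step 3: 1 + 0.2 * 2.5281 = 1.50562
Step 4: T0 = 293.3 * 1.50562 = 441.60 K

441.60


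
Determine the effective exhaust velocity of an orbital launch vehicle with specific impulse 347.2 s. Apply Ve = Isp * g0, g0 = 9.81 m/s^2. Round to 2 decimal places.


Step 1: Ve = Isp * g0 = 347.2 * 9.81
Step 2: Ve = 3406.03 m/s

3406.03


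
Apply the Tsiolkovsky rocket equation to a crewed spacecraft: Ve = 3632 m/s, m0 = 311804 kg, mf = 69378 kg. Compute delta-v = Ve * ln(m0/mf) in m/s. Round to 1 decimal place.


Step 1: Mass ratio m0/mf = 311804 / 69378 = 4.494278
Step 2: ln(4.494278) = 1.502805
Step 3: delta-v = 3632 * 1.502805 = 5458.2 m/s

5458.2


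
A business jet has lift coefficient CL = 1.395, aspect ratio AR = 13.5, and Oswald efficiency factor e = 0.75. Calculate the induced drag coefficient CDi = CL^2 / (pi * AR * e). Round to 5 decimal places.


Step 1: CL^2 = 1.395^2 = 1.946025
Step 2: pi * AR * e = 3.14159 * 13.5 * 0.75 = 31.808626
Step 3: CDi = 1.946025 / 31.808626 = 0.06118

0.06118


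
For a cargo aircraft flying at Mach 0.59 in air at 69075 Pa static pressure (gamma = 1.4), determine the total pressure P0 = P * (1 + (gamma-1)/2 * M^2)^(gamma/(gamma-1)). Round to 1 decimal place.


Step 1: (gamma-1)/2 * M^2 = 0.2 * 0.3481 = 0.06962
Step 2: 1 + 0.06962 = 1.06962
Step 3: Exponent gamma/(gamma-1) = 3.5
Step 4: P0 = 69075 * 1.06962^3.5 = 87422.7 Pa

87422.7


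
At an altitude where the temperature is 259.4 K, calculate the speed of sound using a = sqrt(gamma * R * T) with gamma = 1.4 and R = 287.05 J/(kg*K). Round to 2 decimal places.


Step 1: gamma * R * T = 1.4 * 287.05 * 259.4 = 104245.078
Step 2: a = sqrt(104245.078) = 322.87 m/s

322.87


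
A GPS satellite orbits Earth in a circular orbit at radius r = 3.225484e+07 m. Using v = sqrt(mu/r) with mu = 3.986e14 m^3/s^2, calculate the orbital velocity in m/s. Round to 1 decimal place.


Step 1: mu / r = 3.986e14 / 3.225484e+07 = 12357835.2892
Step 2: v = sqrt(12357835.2892) = 3515.4 m/s

3515.4


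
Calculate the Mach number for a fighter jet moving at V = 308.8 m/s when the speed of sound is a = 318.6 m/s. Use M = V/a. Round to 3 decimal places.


Step 1: M = V / a = 308.8 / 318.6
Step 2: M = 0.969

0.969


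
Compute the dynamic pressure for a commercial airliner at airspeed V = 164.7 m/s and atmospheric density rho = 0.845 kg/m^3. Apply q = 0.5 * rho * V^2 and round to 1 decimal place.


Step 1: V^2 = 164.7^2 = 27126.09
Step 2: q = 0.5 * 0.845 * 27126.09
Step 3: q = 11460.8 Pa

11460.8


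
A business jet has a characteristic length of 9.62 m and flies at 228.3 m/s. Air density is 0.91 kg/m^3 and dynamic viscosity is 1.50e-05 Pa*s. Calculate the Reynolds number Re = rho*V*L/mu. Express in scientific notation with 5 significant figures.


Step 1: Numerator = rho * V * L = 0.91 * 228.3 * 9.62 = 1998.58386
Step 2: Re = 1998.58386 / 1.50e-05
Step 3: Re = 1.3324e+08

1.3324e+08


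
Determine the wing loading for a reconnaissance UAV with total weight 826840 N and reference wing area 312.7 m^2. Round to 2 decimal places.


Step 1: Wing loading = W / S = 826840 / 312.7
Step 2: Wing loading = 2644.20 N/m^2

2644.20


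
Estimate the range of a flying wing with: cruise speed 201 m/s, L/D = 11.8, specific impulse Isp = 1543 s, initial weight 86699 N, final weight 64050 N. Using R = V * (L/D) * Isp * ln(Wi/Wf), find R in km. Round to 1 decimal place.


Step 1: Coefficient = V * (L/D) * Isp = 201 * 11.8 * 1543 = 3659687.4 m
Step 2: Wi/Wf = 86699 / 64050 = 1.353614
Step 3: ln(1.353614) = 0.302778
Step 4: R = 3659687.4 * 0.302778 = 1108074.0 m = 1108.1 km

1108.1


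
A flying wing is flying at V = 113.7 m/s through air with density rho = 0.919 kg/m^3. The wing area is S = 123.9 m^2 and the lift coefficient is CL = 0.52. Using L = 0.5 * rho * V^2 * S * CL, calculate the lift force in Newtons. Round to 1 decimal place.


Step 1: Calculate dynamic pressure q = 0.5 * 0.919 * 113.7^2 = 0.5 * 0.919 * 12927.69 = 5940.2736 Pa
Step 2: Multiply by wing area and lift coefficient: L = 5940.2736 * 123.9 * 0.52
Step 3: L = 735999.8935 * 0.52 = 382719.9 N

382719.9


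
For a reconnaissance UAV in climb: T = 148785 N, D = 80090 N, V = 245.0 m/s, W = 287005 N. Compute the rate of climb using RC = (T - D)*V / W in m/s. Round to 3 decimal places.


Step 1: Excess thrust = T - D = 148785 - 80090 = 68695 N
Step 2: Excess power = 68695 * 245.0 = 16830275.0 W
Step 3: RC = 16830275.0 / 287005 = 58.641 m/s

58.641


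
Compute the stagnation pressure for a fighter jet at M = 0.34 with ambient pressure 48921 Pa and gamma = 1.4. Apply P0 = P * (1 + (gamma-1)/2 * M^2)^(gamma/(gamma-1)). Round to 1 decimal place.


Step 1: (gamma-1)/2 * M^2 = 0.2 * 0.1156 = 0.02312
Step 2: 1 + 0.02312 = 1.02312
Step 3: Exponent gamma/(gamma-1) = 3.5
Step 4: P0 = 48921 * 1.02312^3.5 = 52995.4 Pa

52995.4


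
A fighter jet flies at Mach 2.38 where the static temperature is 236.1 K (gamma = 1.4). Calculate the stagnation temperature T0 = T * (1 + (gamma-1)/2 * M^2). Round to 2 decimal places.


Step 1: (gamma-1)/2 = 0.2
Step 2: M^2 = 5.6644
Step 3: 1 + 0.2 * 5.6644 = 2.13288
Step 4: T0 = 236.1 * 2.13288 = 503.57 K

503.57


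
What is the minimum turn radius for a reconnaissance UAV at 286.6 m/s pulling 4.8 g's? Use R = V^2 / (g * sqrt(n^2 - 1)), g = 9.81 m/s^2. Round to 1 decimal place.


Step 1: V^2 = 286.6^2 = 82139.56
Step 2: n^2 - 1 = 4.8^2 - 1 = 22.04
Step 3: sqrt(22.04) = 4.694678
Step 4: R = 82139.56 / (9.81 * 4.694678) = 1783.5 m

1783.5


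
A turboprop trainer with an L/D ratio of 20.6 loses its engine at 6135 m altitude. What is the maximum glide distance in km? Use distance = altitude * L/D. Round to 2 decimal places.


Step 1: Glide distance = altitude * L/D = 6135 * 20.6 = 126381.0 m
Step 2: Convert to km: 126381.0 / 1000 = 126.38 km

126.38


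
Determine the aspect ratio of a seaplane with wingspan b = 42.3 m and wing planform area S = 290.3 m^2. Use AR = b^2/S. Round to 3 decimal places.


Step 1: b^2 = 42.3^2 = 1789.29
Step 2: AR = 1789.29 / 290.3 = 6.164

6.164


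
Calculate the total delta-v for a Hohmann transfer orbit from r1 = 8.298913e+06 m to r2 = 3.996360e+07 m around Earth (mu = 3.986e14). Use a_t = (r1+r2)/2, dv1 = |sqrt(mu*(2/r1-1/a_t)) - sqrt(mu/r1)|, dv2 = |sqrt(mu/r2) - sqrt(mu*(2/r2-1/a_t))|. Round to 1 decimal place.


Step 1: Transfer semi-major axis a_t = (8.298913e+06 + 3.996360e+07) / 2 = 2.413126e+07 m
Step 2: v1 (circular at r1) = sqrt(mu/r1) = 6930.4 m/s
Step 3: v_t1 = sqrt(mu*(2/r1 - 1/a_t)) = 8918.68 m/s
Step 4: dv1 = |8918.68 - 6930.4| = 1988.28 m/s
Step 5: v2 (circular at r2) = 3158.18 m/s, v_t2 = 1852.07 m/s
Step 6: dv2 = |3158.18 - 1852.07| = 1306.11 m/s
Step 7: Total delta-v = 1988.28 + 1306.11 = 3294.4 m/s

3294.4


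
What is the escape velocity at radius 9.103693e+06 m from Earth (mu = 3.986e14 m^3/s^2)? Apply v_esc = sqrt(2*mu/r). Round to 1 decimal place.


Step 1: 2*mu/r = 2 * 3.986e14 / 9.103693e+06 = 87568858.0448
Step 2: v_esc = sqrt(87568858.0448) = 9357.8 m/s

9357.8


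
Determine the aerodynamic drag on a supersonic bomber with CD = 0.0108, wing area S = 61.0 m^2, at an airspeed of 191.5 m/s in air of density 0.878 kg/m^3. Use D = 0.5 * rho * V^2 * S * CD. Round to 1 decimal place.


Step 1: Dynamic pressure q = 0.5 * 0.878 * 191.5^2 = 16099.1177 Pa
Step 2: Drag D = q * S * CD = 16099.1177 * 61.0 * 0.0108
Step 3: D = 10606.1 N

10606.1


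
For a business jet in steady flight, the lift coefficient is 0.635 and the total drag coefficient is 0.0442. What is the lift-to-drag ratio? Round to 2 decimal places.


Step 1: L/D = CL / CD = 0.635 / 0.0442
Step 2: L/D = 14.37

14.37


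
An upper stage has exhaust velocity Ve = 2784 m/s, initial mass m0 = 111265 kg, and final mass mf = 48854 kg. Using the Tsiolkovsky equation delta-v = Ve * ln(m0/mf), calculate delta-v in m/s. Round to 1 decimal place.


Step 1: Mass ratio m0/mf = 111265 / 48854 = 2.2775
Step 2: ln(2.2775) = 0.823078
Step 3: delta-v = 2784 * 0.823078 = 2291.5 m/s

2291.5


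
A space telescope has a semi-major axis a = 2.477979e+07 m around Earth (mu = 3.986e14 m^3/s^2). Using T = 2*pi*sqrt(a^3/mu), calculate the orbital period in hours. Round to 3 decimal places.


Step 1: a^3 / mu = 1.521573e+22 / 3.986e14 = 3.817294e+07
Step 2: sqrt(3.817294e+07) = 6178.4251 s
Step 3: T = 2*pi * 6178.4251 = 38820.19 s
Step 4: T in hours = 38820.19 / 3600 = 10.783 hours

10.783


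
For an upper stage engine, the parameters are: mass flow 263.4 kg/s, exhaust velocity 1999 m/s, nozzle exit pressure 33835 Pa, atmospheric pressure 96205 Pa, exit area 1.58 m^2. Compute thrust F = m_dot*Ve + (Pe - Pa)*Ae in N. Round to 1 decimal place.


Step 1: Momentum thrust = m_dot * Ve = 263.4 * 1999 = 526536.6 N
Step 2: Pressure thrust = (Pe - Pa) * Ae = (33835 - 96205) * 1.58 = -98544.60 N
Step 3: Total thrust F = 526536.6 + -98544.60 = 427992.0 N

427992.0


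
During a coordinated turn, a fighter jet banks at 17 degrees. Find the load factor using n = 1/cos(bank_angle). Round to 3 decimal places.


Step 1: Convert 17 degrees to radians = 0.296706
Step 2: cos(17 deg) = 0.956305
Step 3: n = 1 / 0.956305 = 1.046

1.046


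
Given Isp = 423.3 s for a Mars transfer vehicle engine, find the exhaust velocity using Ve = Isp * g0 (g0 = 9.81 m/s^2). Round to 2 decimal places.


Step 1: Ve = Isp * g0 = 423.3 * 9.81
Step 2: Ve = 4152.57 m/s

4152.57


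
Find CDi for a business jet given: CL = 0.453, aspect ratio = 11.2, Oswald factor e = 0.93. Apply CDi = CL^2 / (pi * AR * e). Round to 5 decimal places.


Step 1: CL^2 = 0.453^2 = 0.205209
Step 2: pi * AR * e = 3.14159 * 11.2 * 0.93 = 32.722829
Step 3: CDi = 0.205209 / 32.722829 = 0.00627

0.00627


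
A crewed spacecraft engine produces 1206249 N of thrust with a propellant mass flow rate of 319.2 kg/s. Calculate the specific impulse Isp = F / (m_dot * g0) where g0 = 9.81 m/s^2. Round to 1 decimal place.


Step 1: m_dot * g0 = 319.2 * 9.81 = 3131.35
Step 2: Isp = 1206249 / 3131.35 = 385.2 s

385.2


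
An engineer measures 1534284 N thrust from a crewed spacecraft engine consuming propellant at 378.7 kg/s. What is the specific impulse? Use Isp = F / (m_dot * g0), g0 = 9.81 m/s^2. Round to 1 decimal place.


Step 1: m_dot * g0 = 378.7 * 9.81 = 3715.05
Step 2: Isp = 1534284 / 3715.05 = 413.0 s

413.0


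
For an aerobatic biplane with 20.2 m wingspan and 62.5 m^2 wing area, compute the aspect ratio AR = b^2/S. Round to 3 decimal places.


Step 1: b^2 = 20.2^2 = 408.04
Step 2: AR = 408.04 / 62.5 = 6.529

6.529


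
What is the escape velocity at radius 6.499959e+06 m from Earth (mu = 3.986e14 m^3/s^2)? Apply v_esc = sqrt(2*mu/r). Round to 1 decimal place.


Step 1: 2*mu/r = 2 * 3.986e14 / 6.499959e+06 = 122646927.4652
Step 2: v_esc = sqrt(122646927.4652) = 11074.6 m/s

11074.6


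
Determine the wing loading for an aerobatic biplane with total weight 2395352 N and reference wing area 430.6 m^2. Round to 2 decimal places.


Step 1: Wing loading = W / S = 2395352 / 430.6
Step 2: Wing loading = 5562.82 N/m^2

5562.82


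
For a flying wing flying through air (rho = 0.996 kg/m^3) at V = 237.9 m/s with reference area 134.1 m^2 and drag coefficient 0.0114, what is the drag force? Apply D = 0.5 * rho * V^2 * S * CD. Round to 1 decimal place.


Step 1: Dynamic pressure q = 0.5 * 0.996 * 237.9^2 = 28185.0122 Pa
Step 2: Drag D = q * S * CD = 28185.0122 * 134.1 * 0.0114
Step 3: D = 43087.6 N

43087.6


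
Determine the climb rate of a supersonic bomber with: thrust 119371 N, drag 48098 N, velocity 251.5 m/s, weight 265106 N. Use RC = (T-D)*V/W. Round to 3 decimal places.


Step 1: Excess thrust = T - D = 119371 - 48098 = 71273 N
Step 2: Excess power = 71273 * 251.5 = 17925159.5 W
Step 3: RC = 17925159.5 / 265106 = 67.615 m/s

67.615


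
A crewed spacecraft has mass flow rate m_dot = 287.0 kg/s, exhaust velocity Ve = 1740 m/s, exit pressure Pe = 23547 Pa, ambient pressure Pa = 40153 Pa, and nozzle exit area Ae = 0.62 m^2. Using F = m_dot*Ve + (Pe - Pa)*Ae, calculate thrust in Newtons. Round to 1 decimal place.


Step 1: Momentum thrust = m_dot * Ve = 287.0 * 1740 = 499380.0 N
Step 2: Pressure thrust = (Pe - Pa) * Ae = (23547 - 40153) * 0.62 = -10295.72 N
Step 3: Total thrust F = 499380.0 + -10295.72 = 489084.3 N

489084.3


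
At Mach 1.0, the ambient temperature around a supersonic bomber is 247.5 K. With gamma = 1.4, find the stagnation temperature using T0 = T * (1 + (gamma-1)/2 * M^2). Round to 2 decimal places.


Step 1: (gamma-1)/2 = 0.2
Step 2: M^2 = 1.0
Step 3: 1 + 0.2 * 1.0 = 1.2
Step 4: T0 = 247.5 * 1.2 = 297.00 K

297.00


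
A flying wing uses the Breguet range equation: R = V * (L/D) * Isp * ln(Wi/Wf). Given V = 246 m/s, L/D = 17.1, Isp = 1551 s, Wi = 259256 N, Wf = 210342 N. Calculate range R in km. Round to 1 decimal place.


Step 1: Coefficient = V * (L/D) * Isp = 246 * 17.1 * 1551 = 6524436.6 m
Step 2: Wi/Wf = 259256 / 210342 = 1.232545
Step 3: ln(1.232545) = 0.209081
Step 4: R = 6524436.6 * 0.209081 = 1364137.1 m = 1364.1 km

1364.1


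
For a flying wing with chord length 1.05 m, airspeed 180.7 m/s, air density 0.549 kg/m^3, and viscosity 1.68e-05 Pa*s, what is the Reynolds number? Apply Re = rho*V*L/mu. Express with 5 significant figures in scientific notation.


Step 1: Numerator = rho * V * L = 0.549 * 180.7 * 1.05 = 104.164515
Step 2: Re = 104.164515 / 1.68e-05
Step 3: Re = 6.2003e+06

6.2003e+06


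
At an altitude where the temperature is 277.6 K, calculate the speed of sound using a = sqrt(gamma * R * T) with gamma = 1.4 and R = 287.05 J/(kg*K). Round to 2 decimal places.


Step 1: gamma * R * T = 1.4 * 287.05 * 277.6 = 111559.112
Step 2: a = sqrt(111559.112) = 334.00 m/s

334.00


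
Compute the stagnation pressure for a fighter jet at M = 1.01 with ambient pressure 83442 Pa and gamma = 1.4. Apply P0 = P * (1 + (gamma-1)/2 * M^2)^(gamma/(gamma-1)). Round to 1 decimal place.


Step 1: (gamma-1)/2 * M^2 = 0.2 * 1.0201 = 0.20402
Step 2: 1 + 0.20402 = 1.20402
Step 3: Exponent gamma/(gamma-1) = 3.5
Step 4: P0 = 83442 * 1.20402^3.5 = 159809.5 Pa

159809.5


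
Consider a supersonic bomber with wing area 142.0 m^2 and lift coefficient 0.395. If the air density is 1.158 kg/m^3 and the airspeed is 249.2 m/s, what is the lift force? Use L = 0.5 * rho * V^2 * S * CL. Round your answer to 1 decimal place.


Step 1: Calculate dynamic pressure q = 0.5 * 1.158 * 249.2^2 = 0.5 * 1.158 * 62100.64 = 35956.2706 Pa
Step 2: Multiply by wing area and lift coefficient: L = 35956.2706 * 142.0 * 0.395
Step 3: L = 5105790.4195 * 0.395 = 2016787.2 N

2016787.2


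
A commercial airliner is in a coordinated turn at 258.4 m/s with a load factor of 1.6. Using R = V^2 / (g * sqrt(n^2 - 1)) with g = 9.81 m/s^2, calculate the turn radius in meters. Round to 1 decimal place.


Step 1: V^2 = 258.4^2 = 66770.56
Step 2: n^2 - 1 = 1.6^2 - 1 = 1.56
Step 3: sqrt(1.56) = 1.249
Step 4: R = 66770.56 / (9.81 * 1.249) = 5449.5 m

5449.5


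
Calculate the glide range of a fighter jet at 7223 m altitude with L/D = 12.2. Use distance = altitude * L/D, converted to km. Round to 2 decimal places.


Step 1: Glide distance = altitude * L/D = 7223 * 12.2 = 88120.6 m
Step 2: Convert to km: 88120.6 / 1000 = 88.12 km

88.12


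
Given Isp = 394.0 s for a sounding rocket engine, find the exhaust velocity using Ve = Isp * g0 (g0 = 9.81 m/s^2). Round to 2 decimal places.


Step 1: Ve = Isp * g0 = 394.0 * 9.81
Step 2: Ve = 3865.14 m/s

3865.14


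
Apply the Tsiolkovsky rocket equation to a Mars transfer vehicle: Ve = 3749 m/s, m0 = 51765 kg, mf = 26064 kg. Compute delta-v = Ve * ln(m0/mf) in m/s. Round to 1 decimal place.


Step 1: Mass ratio m0/mf = 51765 / 26064 = 1.986073
Step 2: ln(1.986073) = 0.686159
Step 3: delta-v = 3749 * 0.686159 = 2572.4 m/s

2572.4


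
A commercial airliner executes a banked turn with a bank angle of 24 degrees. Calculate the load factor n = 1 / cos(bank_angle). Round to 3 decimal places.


Step 1: Convert 24 degrees to radians = 0.418879
Step 2: cos(24 deg) = 0.913545
Step 3: n = 1 / 0.913545 = 1.095

1.095


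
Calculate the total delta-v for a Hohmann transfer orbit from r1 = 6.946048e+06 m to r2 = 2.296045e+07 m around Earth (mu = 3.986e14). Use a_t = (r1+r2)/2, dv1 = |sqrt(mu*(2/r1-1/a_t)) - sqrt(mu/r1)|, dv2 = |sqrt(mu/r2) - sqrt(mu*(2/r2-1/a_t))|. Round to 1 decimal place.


Step 1: Transfer semi-major axis a_t = (6.946048e+06 + 2.296045e+07) / 2 = 1.495325e+07 m
Step 2: v1 (circular at r1) = sqrt(mu/r1) = 7575.3 m/s
Step 3: v_t1 = sqrt(mu*(2/r1 - 1/a_t)) = 9386.9 m/s
Step 4: dv1 = |9386.9 - 7575.3| = 1811.6 m/s
Step 5: v2 (circular at r2) = 4166.57 m/s, v_t2 = 2839.75 m/s
Step 6: dv2 = |4166.57 - 2839.75| = 1326.82 m/s
Step 7: Total delta-v = 1811.6 + 1326.82 = 3138.4 m/s

3138.4


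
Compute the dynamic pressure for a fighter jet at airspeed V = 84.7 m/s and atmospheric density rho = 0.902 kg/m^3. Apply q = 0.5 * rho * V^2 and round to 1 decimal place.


Step 1: V^2 = 84.7^2 = 7174.09
Step 2: q = 0.5 * 0.902 * 7174.09
Step 3: q = 3235.5 Pa

3235.5


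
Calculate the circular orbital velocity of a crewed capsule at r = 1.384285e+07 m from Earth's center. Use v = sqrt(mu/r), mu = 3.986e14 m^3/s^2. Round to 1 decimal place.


Step 1: mu / r = 3.986e14 / 1.384285e+07 = 28794648.5009
Step 2: v = sqrt(28794648.5009) = 5366.1 m/s

5366.1


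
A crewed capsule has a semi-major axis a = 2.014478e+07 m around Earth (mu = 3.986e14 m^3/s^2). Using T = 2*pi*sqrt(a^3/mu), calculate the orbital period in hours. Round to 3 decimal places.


Step 1: a^3 / mu = 8.174997e+21 / 3.986e14 = 2.050927e+07
Step 2: sqrt(2.050927e+07) = 4528.7166 s
Step 3: T = 2*pi * 4528.7166 = 28454.77 s
Step 4: T in hours = 28454.77 / 3600 = 7.904 hours

7.904


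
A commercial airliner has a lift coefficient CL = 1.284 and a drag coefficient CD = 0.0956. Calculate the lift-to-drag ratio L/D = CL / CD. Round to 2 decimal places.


Step 1: L/D = CL / CD = 1.284 / 0.0956
Step 2: L/D = 13.43

13.43


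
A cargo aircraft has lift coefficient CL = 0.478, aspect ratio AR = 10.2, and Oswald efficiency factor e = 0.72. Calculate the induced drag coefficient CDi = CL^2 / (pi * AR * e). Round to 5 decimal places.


Step 1: CL^2 = 0.478^2 = 0.228484
Step 2: pi * AR * e = 3.14159 * 10.2 * 0.72 = 23.071856
Step 3: CDi = 0.228484 / 23.071856 = 0.00990

0.00990


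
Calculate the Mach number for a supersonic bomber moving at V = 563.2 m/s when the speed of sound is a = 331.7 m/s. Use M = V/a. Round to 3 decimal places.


Step 1: M = V / a = 563.2 / 331.7
Step 2: M = 1.698

1.698


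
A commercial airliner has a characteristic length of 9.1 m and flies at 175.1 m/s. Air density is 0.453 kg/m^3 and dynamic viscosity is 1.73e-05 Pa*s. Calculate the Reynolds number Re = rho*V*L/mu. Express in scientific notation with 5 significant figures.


Step 1: Numerator = rho * V * L = 0.453 * 175.1 * 9.1 = 721.81473
Step 2: Re = 721.81473 / 1.73e-05
Step 3: Re = 4.1723e+07

4.1723e+07


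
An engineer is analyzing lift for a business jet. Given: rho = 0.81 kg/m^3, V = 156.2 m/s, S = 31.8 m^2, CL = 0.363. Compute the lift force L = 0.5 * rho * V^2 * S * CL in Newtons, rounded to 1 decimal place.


Step 1: Calculate dynamic pressure q = 0.5 * 0.81 * 156.2^2 = 0.5 * 0.81 * 24398.44 = 9881.3682 Pa
Step 2: Multiply by wing area and lift coefficient: L = 9881.3682 * 31.8 * 0.363
Step 3: L = 314227.5088 * 0.363 = 114064.6 N

114064.6


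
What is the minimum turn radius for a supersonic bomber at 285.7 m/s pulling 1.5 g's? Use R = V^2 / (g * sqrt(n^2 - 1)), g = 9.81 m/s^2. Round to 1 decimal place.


Step 1: V^2 = 285.7^2 = 81624.49
Step 2: n^2 - 1 = 1.5^2 - 1 = 1.25
Step 3: sqrt(1.25) = 1.118034
Step 4: R = 81624.49 / (9.81 * 1.118034) = 7442.1 m

7442.1


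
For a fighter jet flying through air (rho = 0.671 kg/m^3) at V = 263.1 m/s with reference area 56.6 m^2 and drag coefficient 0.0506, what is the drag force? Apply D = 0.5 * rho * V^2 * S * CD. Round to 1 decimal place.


Step 1: Dynamic pressure q = 0.5 * 0.671 * 263.1^2 = 23223.8502 Pa
Step 2: Drag D = q * S * CD = 23223.8502 * 56.6 * 0.0506
Step 3: D = 66512.2 N

66512.2


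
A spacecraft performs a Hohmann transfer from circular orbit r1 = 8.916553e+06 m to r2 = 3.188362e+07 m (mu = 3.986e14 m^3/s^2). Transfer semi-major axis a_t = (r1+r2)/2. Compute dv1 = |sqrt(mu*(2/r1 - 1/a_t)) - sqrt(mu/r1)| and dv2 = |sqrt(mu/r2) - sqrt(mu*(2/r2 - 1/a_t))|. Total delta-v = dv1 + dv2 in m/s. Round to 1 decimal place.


Step 1: Transfer semi-major axis a_t = (8.916553e+06 + 3.188362e+07) / 2 = 2.040009e+07 m
Step 2: v1 (circular at r1) = sqrt(mu/r1) = 6686.06 m/s
Step 3: v_t1 = sqrt(mu*(2/r1 - 1/a_t)) = 8358.68 m/s
Step 4: dv1 = |8358.68 - 6686.06| = 1672.63 m/s
Step 5: v2 (circular at r2) = 3535.78 m/s, v_t2 = 2337.58 m/s
Step 6: dv2 = |3535.78 - 2337.58| = 1198.19 m/s
Step 7: Total delta-v = 1672.63 + 1198.19 = 2870.8 m/s

2870.8


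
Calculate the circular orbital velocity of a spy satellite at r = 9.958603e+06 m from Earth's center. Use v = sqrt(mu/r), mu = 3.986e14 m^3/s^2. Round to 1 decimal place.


Step 1: mu / r = 3.986e14 / 9.958603e+06 = 40025694.367
Step 2: v = sqrt(40025694.367) = 6326.6 m/s

6326.6


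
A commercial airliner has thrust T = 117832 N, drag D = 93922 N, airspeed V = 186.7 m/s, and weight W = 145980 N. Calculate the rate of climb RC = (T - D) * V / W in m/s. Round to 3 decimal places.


Step 1: Excess thrust = T - D = 117832 - 93922 = 23910 N
Step 2: Excess power = 23910 * 186.7 = 4463997.0 W
Step 3: RC = 4463997.0 / 145980 = 30.580 m/s

30.580
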